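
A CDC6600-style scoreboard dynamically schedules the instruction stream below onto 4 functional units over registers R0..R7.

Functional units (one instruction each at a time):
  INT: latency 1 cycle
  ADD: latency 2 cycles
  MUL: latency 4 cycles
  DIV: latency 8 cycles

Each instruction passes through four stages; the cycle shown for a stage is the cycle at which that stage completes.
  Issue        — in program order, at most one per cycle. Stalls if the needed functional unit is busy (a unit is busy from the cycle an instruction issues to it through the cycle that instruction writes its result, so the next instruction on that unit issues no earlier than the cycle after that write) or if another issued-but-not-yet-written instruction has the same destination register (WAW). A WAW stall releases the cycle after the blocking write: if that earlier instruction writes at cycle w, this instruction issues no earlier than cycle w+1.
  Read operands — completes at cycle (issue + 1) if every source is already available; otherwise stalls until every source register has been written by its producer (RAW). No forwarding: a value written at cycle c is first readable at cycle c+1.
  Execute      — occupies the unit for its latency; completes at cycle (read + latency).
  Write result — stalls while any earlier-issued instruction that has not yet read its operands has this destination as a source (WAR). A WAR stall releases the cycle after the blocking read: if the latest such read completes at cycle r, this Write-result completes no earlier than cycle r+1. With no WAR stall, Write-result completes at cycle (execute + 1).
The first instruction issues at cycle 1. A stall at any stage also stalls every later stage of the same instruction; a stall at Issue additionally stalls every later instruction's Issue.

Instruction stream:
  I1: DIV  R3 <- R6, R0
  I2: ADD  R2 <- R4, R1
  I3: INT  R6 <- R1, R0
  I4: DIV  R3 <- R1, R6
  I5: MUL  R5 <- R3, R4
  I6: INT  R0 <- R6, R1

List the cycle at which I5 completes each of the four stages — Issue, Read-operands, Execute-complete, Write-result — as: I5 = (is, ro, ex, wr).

I5 = (13, 23, 27, 28)

1) issue 1, read 2, done 10, write 11
2) issue 2, read 3, done 5, write 6
3) issue 3, read 4, done 5, write 6
4) issue 12, read 13, done 21, write 22  <struct: DIV busy until I1 writes@11>
5) issue 13, read 23, done 27, write 28  <RAW R3: wait I4 write@22>
6) issue 14, read 15, done 16, write 17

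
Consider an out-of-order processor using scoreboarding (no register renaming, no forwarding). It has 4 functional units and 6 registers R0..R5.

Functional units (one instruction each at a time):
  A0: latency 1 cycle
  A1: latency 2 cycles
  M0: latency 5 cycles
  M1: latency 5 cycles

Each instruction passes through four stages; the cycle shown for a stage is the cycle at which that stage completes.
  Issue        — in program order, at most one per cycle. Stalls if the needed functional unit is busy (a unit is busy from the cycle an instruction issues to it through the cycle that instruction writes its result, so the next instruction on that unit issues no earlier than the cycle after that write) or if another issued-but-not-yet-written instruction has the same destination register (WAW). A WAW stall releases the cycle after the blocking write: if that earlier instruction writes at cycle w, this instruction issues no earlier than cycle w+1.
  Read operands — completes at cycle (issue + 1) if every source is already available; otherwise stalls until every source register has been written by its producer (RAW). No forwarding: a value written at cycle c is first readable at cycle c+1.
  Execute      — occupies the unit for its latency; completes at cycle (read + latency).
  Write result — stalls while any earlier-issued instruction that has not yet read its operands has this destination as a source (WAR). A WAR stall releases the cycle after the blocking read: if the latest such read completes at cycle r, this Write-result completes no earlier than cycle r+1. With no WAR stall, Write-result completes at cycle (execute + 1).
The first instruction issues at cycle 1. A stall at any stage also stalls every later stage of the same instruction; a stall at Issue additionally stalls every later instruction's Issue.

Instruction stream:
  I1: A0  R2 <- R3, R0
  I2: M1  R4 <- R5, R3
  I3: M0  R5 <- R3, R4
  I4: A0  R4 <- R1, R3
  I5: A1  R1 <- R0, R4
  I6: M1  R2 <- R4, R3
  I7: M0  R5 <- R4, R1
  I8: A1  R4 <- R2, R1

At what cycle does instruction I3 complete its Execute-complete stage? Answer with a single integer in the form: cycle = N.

cycle = 15

cycle 1: I1→A0
cycle 2: I1 RO; I2→M1
cycle 3: I1 EX; I2 RO; I3→M0
cycle 4: I1 WR R2
cycle 8: I2 EX
cycle 9: I2 WR R4
cycle 10: I3 RO; I4→A0
cycle 11: I4 RO; I5→A1
cycle 12: I4 EX; I6→M1
cycle 13: I4 WR R4
cycle 14: I5 RO; I6 RO
cycle 15: I3 EX
cycle 16: I3 WR R5; I5 EX
cycle 17: I5 WR R1; I7→M0
cycle 18: I7 RO; I8→A1
cycle 19: I6 EX
cycle 20: I6 WR R2
cycle 21: I8 RO
cycle 23: I7 EX; I8 EX
cycle 24: I7 WR R5; I8 WR R4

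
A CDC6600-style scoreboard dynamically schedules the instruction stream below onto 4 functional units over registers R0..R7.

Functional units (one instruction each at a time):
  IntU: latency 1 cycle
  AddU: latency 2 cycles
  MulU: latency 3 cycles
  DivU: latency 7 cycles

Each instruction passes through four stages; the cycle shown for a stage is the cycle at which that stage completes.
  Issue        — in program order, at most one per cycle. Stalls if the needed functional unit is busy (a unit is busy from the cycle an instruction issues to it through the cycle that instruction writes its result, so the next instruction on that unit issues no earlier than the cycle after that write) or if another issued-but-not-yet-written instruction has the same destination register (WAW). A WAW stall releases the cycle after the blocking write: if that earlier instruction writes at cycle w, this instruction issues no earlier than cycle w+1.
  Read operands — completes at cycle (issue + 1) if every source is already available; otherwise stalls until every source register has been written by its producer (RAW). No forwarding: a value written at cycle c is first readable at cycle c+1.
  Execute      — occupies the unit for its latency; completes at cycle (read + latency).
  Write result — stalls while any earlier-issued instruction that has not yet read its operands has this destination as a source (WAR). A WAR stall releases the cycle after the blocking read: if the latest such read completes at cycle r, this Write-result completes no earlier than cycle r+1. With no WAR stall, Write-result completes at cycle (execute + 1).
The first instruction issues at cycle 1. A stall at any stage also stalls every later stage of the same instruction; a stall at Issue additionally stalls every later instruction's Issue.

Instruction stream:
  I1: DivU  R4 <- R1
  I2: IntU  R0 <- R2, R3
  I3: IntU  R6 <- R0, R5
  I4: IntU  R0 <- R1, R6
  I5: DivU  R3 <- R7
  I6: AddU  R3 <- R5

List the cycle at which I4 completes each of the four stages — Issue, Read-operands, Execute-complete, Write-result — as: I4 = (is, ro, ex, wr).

I4 = (10, 11, 12, 13)

t=1  issue I1 (DivU)
t=2  I1 read-ops | issue I2 (IntU)
t=3  I2 read-ops
t=4  I2 finished on IntU
t=5  I2→R0
t=6  issue I3 (IntU)
t=7  I3 read-ops
t=8  I3 finished on IntU
t=9  I1 finished on DivU | I3→R6
t=10  I1→R4 | issue I4 (IntU)
t=11  I4 read-ops | issue I5 (DivU)
t=12  I4 finished on IntU | I5 read-ops
t=13  I4→R0
t=19  I5 finished on DivU
t=20  I5→R3
t=21  issue I6 (AddU)
t=22  I6 read-ops
t=24  I6 finished on AddU
t=25  I6→R3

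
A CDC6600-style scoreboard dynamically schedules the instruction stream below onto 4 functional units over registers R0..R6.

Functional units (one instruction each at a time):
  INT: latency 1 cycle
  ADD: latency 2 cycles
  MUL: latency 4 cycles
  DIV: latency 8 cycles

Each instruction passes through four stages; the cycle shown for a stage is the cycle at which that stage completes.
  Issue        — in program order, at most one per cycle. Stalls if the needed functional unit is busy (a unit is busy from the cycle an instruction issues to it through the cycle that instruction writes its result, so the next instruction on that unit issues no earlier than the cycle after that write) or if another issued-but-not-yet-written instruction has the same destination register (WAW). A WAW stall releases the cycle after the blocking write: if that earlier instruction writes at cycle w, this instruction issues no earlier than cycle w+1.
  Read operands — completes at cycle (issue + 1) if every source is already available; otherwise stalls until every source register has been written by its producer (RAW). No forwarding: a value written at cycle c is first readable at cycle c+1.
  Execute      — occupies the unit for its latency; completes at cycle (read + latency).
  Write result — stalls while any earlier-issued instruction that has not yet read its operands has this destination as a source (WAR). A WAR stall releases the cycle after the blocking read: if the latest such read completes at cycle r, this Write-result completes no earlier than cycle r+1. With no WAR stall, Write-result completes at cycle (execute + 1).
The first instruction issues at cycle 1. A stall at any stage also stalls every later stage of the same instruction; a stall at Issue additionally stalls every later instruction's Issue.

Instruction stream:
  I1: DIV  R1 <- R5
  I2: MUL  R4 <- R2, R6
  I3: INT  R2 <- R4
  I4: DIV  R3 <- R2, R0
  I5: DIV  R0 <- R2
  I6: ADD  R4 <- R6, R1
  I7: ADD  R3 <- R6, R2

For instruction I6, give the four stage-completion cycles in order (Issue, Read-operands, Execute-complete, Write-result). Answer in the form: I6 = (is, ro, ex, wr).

I6 = (24, 25, 27, 28)

1) issue 1, read 2, done 10, write 11
2) issue 2, read 3, done 7, write 8
3) issue 3, read 9, done 10, write 11  <RAW R4: wait I2 write@8>
4) issue 12, read 13, done 21, write 22  <struct: DIV busy until I1 writes@11>
5) issue 23, read 24, done 32, write 33  <struct: DIV busy until I4 writes@22>
6) issue 24, read 25, done 27, write 28
7) issue 29, read 30, done 32, write 33  <struct: ADD busy until I6 writes@28>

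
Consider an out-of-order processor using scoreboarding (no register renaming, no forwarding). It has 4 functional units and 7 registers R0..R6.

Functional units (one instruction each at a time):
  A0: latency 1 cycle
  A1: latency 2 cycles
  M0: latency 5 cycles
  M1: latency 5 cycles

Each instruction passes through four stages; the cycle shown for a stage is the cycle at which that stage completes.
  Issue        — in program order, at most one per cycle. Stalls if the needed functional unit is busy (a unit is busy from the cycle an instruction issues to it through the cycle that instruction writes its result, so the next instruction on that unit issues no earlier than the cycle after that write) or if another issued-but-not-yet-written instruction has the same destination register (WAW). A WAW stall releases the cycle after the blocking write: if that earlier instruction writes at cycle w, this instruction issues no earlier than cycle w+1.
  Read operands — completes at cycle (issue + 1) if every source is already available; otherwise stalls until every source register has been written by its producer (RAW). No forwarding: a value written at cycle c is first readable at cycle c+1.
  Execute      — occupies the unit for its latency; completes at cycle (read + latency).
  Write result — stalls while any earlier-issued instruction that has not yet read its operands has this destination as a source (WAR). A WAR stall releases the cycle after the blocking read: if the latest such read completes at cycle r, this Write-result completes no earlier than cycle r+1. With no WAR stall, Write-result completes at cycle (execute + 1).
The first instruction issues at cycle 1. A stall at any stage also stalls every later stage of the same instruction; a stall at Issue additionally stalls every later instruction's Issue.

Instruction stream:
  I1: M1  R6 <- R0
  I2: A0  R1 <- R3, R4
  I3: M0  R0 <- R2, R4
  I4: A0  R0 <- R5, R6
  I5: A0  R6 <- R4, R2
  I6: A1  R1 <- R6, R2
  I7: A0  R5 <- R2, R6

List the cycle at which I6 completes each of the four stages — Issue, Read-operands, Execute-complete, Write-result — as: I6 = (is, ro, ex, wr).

I6 = (16, 19, 21, 22)

c1: I1→M1
c2: I1 RO · I2→A0
c3: I2 RO · I3→M0
c4: I2 EX · I3 RO
c5: I2 WR R1
c7: I1 EX
c8: I1 WR R6
c9: I3 EX
c10: I3 WR R0
c11: I4→A0
c12: I4 RO
c13: I4 EX
c14: I4 WR R0
c15: I5→A0
c16: I5 RO · I6→A1
c17: I5 EX
c18: I5 WR R6
c19: I6 RO · I7→A0
c20: I7 RO
c21: I6 EX · I7 EX
c22: I6 WR R1 · I7 WR R5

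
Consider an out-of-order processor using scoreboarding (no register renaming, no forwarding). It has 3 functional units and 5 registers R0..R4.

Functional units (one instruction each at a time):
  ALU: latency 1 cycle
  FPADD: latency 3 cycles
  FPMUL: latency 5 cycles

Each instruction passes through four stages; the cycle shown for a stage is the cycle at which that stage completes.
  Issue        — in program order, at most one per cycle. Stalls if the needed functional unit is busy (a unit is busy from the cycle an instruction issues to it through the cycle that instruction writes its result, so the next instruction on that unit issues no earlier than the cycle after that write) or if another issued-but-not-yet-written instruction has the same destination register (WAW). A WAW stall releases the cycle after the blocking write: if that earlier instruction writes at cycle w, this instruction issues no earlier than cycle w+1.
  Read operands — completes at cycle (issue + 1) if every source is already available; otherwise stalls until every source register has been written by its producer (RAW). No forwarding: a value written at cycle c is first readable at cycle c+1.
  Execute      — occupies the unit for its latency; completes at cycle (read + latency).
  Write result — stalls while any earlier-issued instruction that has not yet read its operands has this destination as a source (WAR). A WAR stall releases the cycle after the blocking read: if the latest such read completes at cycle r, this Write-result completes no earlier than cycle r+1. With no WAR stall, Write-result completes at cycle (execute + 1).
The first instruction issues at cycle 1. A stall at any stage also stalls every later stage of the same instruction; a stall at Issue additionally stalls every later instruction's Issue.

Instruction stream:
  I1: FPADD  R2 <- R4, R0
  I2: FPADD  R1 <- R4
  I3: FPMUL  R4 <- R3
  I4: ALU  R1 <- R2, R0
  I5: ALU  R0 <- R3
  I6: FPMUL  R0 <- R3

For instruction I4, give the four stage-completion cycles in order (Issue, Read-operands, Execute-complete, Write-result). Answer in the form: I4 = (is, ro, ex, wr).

I4 = (13, 14, 15, 16)

t=1  issue I1 (FPADD)
t=2  I1 read-ops
t=5  I1 finished on FPADD
t=6  I1→R2
t=7  issue I2 (FPADD)
t=8  I2 read-ops; issue I3 (FPMUL)
t=9  I3 read-ops
t=11  I2 finished on FPADD
t=12  I2→R1
t=13  issue I4 (ALU)
t=14  I3 finished on FPMUL; I4 read-ops
t=15  I3→R4; I4 finished on ALU
t=16  I4→R1
t=17  issue I5 (ALU)
t=18  I5 read-ops
t=19  I5 finished on ALU
t=20  I5→R0
t=21  issue I6 (FPMUL)
t=22  I6 read-ops
t=27  I6 finished on FPMUL
t=28  I6→R0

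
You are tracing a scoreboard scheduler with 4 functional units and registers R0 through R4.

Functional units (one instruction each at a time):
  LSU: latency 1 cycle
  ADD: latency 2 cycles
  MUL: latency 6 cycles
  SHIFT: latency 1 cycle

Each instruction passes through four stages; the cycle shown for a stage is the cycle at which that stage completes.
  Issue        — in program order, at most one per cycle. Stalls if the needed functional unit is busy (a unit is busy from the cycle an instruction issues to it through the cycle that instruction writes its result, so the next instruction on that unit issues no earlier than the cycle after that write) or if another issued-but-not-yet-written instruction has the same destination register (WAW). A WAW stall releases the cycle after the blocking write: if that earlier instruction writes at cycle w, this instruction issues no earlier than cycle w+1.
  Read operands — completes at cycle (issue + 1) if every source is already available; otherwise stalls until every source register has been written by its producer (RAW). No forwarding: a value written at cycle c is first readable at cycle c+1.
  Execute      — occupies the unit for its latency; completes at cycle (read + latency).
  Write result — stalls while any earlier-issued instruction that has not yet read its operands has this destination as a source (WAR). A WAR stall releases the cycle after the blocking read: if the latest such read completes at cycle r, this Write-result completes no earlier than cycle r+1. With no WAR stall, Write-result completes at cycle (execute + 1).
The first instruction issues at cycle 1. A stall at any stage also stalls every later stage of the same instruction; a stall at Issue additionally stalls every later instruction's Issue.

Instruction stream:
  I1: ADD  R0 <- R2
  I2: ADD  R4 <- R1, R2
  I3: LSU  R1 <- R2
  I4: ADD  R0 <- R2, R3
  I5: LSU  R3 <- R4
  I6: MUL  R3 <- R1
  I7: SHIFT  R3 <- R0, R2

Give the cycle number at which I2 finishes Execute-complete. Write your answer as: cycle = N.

cycle = 9

[1] I1 issues→ADD
[2] I1 reads
[4] I1 exec-done
[5] I1 writes R0
[6] I2 issues→ADD
[7] I2 reads, I3 issues→LSU
[8] I3 reads
[9] I2 exec-done, I3 exec-done
[10] I2 writes R4, I3 writes R1
[11] I4 issues→ADD
[12] I4 reads, I5 issues→LSU
[13] I5 reads
[14] I4 exec-done, I5 exec-done
[15] I4 writes R0, I5 writes R3
[16] I6 issues→MUL
[17] I6 reads
[23] I6 exec-done
[24] I6 writes R3
[25] I7 issues→SHIFT
[26] I7 reads
[27] I7 exec-done
[28] I7 writes R3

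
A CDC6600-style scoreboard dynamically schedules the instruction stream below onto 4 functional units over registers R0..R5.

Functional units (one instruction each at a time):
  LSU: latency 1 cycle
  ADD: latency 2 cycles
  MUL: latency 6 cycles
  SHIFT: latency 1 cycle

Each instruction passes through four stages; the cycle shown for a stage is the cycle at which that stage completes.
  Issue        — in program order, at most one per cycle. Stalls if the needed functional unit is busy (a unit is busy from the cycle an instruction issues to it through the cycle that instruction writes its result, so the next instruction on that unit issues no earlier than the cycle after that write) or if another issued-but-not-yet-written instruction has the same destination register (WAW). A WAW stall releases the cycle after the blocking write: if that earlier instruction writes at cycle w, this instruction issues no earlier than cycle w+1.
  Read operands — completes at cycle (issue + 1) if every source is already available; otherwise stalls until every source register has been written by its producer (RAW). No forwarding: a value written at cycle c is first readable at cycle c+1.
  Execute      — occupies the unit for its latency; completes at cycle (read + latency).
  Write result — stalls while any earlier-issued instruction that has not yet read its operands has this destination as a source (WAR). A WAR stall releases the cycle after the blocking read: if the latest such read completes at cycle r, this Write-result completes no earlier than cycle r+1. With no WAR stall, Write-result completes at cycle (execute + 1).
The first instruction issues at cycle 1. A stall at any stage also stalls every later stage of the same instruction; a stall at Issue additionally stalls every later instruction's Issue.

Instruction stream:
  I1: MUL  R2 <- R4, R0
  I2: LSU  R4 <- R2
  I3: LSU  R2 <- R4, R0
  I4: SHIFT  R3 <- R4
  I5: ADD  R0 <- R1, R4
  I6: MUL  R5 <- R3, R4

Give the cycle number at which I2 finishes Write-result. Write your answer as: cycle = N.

cycle = 12

[1] issue I1 (MUL)
[2] I1 read-ops, issue I2 (LSU)
[8] I1 finished on MUL
[9] I1→R2
[10] I2 read-ops
[11] I2 finished on LSU
[12] I2→R4
[13] issue I3 (LSU)
[14] I3 read-ops, issue I4 (SHIFT)
[15] I3 finished on LSU, I4 read-ops, issue I5 (ADD)
[16] I3→R2, I4 finished on SHIFT, I5 read-ops, issue I6 (MUL)
[17] I4→R3
[18] I5 finished on ADD, I6 read-ops
[19] I5→R0
[24] I6 finished on MUL
[25] I6→R5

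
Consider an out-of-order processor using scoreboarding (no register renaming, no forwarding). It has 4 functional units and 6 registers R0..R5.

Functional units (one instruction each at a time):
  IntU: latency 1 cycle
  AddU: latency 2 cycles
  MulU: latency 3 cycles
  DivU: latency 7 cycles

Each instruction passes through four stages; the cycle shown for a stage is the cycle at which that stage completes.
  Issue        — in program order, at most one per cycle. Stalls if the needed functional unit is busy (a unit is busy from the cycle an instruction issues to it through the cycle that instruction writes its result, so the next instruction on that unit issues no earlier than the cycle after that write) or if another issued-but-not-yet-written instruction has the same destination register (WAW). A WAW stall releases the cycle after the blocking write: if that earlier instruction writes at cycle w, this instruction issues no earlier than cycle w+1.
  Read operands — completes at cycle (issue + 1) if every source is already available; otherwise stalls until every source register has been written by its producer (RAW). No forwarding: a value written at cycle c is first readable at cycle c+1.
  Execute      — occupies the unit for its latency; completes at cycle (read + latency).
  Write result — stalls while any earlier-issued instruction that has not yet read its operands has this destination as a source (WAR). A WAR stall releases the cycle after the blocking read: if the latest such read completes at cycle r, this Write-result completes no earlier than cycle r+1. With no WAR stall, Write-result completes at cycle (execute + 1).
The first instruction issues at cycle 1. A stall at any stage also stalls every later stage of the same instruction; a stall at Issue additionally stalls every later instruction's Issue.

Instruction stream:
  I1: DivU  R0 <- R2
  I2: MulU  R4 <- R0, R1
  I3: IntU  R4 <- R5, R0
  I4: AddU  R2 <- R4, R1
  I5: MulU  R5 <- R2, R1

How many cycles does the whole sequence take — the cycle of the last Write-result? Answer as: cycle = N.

[1] issue I1 (DivU)
[2] I1 read-ops; issue I2 (MulU)
[9] I1 finished on DivU
[10] I1→R0
[11] I2 read-ops
[14] I2 finished on MulU
[15] I2→R4
[16] issue I3 (IntU)
[17] I3 read-ops; issue I4 (AddU)
[18] I3 finished on IntU; issue I5 (MulU)
[19] I3→R4
[20] I4 read-ops
[22] I4 finished on AddU
[23] I4→R2
[24] I5 read-ops
[27] I5 finished on MulU
[28] I5→R5

cycle = 28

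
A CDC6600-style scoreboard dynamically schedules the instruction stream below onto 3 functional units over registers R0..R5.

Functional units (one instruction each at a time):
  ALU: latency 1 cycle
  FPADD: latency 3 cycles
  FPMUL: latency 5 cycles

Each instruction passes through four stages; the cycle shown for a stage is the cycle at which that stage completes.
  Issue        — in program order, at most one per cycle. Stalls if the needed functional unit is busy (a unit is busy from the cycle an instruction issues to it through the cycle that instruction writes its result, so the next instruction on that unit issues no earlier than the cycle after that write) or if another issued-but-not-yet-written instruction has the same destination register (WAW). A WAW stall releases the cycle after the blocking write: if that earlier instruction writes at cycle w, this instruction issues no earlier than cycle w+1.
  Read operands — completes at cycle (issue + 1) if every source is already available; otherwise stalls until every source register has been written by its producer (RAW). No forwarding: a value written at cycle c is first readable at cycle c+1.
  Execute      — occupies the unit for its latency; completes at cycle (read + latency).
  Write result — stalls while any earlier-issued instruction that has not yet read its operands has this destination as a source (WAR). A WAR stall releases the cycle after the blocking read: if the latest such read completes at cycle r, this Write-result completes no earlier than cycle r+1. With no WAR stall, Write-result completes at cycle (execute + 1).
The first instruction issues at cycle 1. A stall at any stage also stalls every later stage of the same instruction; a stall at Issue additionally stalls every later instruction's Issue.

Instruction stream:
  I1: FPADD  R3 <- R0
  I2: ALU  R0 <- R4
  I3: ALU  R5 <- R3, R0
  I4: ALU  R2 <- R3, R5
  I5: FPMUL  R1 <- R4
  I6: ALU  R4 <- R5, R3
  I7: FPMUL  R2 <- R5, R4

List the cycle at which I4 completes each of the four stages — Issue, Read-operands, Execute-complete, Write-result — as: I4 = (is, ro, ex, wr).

I4 = (10, 11, 12, 13)

[1] I1 issues→FPADD
[2] I1 reads, I2 issues→ALU
[3] I2 reads
[4] I2 exec-done
[5] I1 exec-done, I2 writes R0
[6] I1 writes R3, I3 issues→ALU
[7] I3 reads
[8] I3 exec-done
[9] I3 writes R5
[10] I4 issues→ALU
[11] I4 reads, I5 issues→FPMUL
[12] I4 exec-done, I5 reads
[13] I4 writes R2
[14] I6 issues→ALU
[15] I6 reads
[16] I6 exec-done
[17] I5 exec-done, I6 writes R4
[18] I5 writes R1
[19] I7 issues→FPMUL
[20] I7 reads
[25] I7 exec-done
[26] I7 writes R2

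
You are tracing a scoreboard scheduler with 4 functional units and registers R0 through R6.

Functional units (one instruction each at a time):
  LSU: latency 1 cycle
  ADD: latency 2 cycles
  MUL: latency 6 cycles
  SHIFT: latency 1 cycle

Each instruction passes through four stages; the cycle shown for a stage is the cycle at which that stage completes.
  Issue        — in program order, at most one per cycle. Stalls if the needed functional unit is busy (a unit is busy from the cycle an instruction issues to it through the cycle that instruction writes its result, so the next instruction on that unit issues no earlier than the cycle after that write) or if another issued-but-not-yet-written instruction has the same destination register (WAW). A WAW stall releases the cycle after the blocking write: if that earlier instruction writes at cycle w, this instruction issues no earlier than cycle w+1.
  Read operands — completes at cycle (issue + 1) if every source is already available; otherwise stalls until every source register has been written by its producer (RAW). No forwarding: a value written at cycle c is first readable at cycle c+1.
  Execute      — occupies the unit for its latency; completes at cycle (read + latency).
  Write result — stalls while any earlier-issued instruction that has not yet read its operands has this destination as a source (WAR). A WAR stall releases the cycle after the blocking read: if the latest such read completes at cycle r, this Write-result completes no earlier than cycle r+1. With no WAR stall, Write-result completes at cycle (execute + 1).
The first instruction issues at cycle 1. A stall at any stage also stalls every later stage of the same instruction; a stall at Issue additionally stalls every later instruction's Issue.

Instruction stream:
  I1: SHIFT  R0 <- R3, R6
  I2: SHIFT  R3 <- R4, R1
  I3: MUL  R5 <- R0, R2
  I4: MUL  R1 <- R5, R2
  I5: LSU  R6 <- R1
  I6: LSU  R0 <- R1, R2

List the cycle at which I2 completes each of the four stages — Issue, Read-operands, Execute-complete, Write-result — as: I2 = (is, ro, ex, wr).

I1: IS=1 RO=2 EX=3 WR=4
I2: IS=5 RO=6 EX=7 WR=8  [struct: SHIFT busy until I1 writes@4]
I3: IS=6 RO=7 EX=13 WR=14
I4: IS=15 RO=16 EX=22 WR=23  [struct: MUL busy until I3 writes@14]
I5: IS=16 RO=24 EX=25 WR=26  [RAW R1: wait I4 write@23]
I6: IS=27 RO=28 EX=29 WR=30  [struct: LSU busy until I5 writes@26]

I2 = (5, 6, 7, 8)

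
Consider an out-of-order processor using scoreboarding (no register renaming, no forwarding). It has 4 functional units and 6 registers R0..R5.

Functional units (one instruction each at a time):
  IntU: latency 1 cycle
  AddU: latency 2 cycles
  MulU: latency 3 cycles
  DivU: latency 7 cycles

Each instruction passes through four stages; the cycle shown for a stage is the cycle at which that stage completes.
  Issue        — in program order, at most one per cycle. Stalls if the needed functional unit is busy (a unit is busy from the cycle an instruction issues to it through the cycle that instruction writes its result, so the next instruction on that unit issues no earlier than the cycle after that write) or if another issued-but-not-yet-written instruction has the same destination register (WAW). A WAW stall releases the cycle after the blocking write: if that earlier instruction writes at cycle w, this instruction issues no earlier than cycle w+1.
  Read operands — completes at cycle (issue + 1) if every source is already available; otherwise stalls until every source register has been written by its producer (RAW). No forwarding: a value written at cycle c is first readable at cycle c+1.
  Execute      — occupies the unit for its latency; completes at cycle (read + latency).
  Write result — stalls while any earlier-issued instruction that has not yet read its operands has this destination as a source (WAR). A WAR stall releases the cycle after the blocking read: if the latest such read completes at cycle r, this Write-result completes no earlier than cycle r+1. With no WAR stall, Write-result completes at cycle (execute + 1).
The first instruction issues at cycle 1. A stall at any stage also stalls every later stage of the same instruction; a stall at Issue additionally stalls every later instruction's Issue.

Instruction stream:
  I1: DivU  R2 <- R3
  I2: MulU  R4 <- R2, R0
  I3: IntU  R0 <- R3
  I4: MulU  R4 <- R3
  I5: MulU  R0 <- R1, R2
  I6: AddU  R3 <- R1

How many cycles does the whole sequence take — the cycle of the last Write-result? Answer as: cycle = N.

cycle = 27

cycle 1: issue I1 (DivU)
cycle 2: I1 read-ops · issue I2 (MulU)
cycle 3: issue I3 (IntU)
cycle 4: I3 read-ops
cycle 5: I3 finished on IntU
cycle 9: I1 finished on DivU
cycle 10: I1→R2
cycle 11: I2 read-ops
cycle 12: I3→R0
cycle 14: I2 finished on MulU
cycle 15: I2→R4
cycle 16: issue I4 (MulU)
cycle 17: I4 read-ops
cycle 20: I4 finished on MulU
cycle 21: I4→R4
cycle 22: issue I5 (MulU)
cycle 23: I5 read-ops · issue I6 (AddU)
cycle 24: I6 read-ops
cycle 26: I5 finished on MulU · I6 finished on AddU
cycle 27: I5→R0 · I6→R3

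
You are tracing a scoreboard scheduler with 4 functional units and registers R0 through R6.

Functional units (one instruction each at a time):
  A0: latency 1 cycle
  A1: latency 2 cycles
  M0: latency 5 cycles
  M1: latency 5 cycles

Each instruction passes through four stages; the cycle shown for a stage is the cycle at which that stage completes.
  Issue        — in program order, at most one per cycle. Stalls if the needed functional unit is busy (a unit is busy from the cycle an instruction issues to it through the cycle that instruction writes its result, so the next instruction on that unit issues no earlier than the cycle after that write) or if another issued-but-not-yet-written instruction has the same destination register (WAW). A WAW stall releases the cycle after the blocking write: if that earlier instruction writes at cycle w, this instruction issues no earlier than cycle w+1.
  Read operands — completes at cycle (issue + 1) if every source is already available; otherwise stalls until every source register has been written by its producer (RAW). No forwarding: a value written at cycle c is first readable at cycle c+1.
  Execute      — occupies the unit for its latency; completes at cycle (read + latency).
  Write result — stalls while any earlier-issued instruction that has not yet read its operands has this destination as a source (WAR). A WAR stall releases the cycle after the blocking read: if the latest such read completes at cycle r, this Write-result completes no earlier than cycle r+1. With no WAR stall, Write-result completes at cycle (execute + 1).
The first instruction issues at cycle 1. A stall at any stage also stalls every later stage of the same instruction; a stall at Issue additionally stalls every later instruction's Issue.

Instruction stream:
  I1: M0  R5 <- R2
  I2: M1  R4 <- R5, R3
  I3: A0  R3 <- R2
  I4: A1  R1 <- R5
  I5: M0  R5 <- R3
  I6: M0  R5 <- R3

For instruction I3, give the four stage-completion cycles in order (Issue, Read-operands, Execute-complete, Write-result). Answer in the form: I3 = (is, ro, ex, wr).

I3 = (3, 4, 5, 10)

c1: I1 issues→M0
c2: I1 reads, I2 issues→M1
c3: I3 issues→A0
c4: I3 reads, I4 issues→A1
c5: I3 exec-done
c7: I1 exec-done
c8: I1 writes R5
c9: I2 reads, I4 reads, I5 issues→M0
c10: I3 writes R3
c11: I4 exec-done, I5 reads
c12: I4 writes R1
c14: I2 exec-done
c15: I2 writes R4
c16: I5 exec-done
c17: I5 writes R5
c18: I6 issues→M0
c19: I6 reads
c24: I6 exec-done
c25: I6 writes R5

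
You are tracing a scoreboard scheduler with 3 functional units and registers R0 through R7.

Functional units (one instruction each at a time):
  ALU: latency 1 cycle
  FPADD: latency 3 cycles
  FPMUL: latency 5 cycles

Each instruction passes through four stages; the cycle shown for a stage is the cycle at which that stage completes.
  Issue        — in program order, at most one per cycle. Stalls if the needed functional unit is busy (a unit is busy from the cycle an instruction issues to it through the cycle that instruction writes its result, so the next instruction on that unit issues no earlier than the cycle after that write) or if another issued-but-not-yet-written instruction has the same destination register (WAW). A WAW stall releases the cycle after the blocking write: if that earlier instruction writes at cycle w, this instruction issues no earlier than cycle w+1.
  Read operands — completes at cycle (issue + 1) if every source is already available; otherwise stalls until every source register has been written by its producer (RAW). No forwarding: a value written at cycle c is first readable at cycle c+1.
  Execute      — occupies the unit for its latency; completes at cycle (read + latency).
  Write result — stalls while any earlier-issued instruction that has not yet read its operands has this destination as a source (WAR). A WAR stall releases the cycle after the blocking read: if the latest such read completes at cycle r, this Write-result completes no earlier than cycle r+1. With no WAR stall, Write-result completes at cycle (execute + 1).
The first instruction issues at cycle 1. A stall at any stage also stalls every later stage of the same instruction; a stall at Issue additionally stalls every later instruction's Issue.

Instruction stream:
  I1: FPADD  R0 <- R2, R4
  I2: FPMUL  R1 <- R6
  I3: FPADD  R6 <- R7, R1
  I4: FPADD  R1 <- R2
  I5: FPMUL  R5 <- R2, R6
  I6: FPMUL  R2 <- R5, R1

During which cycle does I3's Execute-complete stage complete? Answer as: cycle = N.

I1: IS=1 RO=2 EX=5 WR=6
I2: IS=2 RO=3 EX=8 WR=9
I3: IS=7 RO=10 EX=13 WR=14  [struct: FPADD busy until I1 writes@6; RAW R1: wait I2 write@9]
I4: IS=15 RO=16 EX=19 WR=20  [struct: FPADD busy until I3 writes@14]
I5: IS=16 RO=17 EX=22 WR=23
I6: IS=24 RO=25 EX=30 WR=31  [struct: FPMUL busy until I5 writes@23]

cycle = 13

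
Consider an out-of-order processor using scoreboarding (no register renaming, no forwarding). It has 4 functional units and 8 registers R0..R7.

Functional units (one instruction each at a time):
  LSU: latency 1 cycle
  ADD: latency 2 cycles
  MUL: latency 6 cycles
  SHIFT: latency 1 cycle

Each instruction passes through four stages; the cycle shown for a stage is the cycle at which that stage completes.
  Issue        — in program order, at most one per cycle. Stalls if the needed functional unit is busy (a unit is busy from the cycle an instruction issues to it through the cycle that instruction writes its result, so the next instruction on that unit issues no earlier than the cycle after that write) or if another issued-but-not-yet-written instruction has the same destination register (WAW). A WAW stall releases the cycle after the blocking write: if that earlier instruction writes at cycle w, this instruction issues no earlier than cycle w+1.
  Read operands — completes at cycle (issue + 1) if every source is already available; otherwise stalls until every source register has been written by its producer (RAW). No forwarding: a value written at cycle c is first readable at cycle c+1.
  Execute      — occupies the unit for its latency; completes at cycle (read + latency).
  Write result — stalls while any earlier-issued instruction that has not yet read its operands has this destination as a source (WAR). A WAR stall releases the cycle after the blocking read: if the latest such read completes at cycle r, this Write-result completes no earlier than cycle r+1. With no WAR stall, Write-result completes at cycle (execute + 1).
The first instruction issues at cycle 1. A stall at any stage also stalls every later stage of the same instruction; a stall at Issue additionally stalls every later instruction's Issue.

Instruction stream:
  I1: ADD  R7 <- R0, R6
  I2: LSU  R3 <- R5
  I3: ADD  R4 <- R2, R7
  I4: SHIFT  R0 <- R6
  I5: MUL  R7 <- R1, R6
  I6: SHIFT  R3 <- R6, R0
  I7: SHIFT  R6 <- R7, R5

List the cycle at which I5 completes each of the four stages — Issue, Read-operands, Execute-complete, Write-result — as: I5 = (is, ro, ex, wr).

c1: I1 dispatched to ADD
c2: I1 operands ready · I2 dispatched to LSU
c3: I2 operands ready
c4: I1 complete · I2 complete
c5: R7←I1 · R3←I2
c6: I3 dispatched to ADD
c7: I3 operands ready · I4 dispatched to SHIFT
c8: I4 operands ready · I5 dispatched to MUL
c9: I3 complete · I4 complete · I5 operands ready
c10: R4←I3 · R0←I4
c11: I6 dispatched to SHIFT
c12: I6 operands ready
c13: I6 complete
c14: R3←I6
c15: I5 complete · I7 dispatched to SHIFT
c16: R7←I5
c17: I7 operands ready
c18: I7 complete
c19: R6←I7

I5 = (8, 9, 15, 16)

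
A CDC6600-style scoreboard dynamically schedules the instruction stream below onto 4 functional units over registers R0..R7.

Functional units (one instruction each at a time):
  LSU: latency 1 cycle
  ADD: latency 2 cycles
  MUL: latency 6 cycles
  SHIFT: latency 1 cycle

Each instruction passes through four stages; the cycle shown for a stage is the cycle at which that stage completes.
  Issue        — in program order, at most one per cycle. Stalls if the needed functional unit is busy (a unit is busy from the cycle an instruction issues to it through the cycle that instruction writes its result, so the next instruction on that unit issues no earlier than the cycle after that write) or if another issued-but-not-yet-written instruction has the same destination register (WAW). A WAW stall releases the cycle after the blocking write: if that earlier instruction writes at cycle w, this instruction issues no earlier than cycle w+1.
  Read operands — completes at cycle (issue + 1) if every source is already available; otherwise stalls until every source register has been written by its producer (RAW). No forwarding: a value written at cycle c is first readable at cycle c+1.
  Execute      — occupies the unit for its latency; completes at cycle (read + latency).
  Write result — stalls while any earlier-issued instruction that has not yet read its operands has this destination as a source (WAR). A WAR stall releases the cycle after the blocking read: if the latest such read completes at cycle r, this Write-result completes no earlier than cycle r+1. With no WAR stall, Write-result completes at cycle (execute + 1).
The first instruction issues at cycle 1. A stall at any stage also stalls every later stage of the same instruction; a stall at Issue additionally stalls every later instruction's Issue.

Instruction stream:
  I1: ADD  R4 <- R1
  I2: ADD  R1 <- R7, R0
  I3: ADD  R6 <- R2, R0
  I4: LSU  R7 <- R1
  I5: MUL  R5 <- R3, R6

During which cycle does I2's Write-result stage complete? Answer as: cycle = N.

[I1] 1/2/4/5
[I2] 6/7/9/10  (struct: ADD busy until I1 writes@5)
[I3] 11/12/14/15  (struct: ADD busy until I2 writes@10)
[I4] 12/13/14/15
[I5] 13/16/22/23  (RAW R6: wait I3 write@15)

cycle = 10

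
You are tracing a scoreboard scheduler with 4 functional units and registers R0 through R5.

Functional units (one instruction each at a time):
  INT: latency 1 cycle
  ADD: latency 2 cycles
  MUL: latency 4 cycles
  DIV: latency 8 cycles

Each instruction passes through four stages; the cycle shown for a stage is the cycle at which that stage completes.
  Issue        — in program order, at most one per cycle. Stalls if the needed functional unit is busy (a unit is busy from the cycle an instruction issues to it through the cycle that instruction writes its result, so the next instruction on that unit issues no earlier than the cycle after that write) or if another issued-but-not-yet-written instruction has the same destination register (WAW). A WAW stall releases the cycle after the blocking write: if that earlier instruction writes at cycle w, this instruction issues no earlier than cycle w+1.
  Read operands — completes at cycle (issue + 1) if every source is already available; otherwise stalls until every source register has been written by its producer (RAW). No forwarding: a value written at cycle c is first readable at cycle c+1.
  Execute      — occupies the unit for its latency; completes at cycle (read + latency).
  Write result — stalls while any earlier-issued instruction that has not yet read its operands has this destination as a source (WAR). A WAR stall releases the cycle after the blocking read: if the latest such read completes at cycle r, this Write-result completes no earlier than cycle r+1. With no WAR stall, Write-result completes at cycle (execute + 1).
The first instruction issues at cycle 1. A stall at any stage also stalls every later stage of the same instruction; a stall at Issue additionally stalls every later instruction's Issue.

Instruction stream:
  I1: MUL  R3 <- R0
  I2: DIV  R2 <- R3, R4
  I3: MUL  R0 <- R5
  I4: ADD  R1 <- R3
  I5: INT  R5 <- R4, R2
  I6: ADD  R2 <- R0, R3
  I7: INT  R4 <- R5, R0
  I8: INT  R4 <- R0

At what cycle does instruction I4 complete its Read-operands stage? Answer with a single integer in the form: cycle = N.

cycle = 10

I1 -> (1, 2, 6, 7)
I2 -> (2, 8, 16, 17)  // RAW R3: wait I1 write@7
I3 -> (8, 9, 13, 14)  // struct: MUL busy until I1 writes@7
I4 -> (9, 10, 12, 13)
I5 -> (10, 18, 19, 20)  // RAW R2: wait I2 write@17
I6 -> (18, 19, 21, 22)  // WAW R2: wait I2 write@17
I7 -> (21, 22, 23, 24)  // struct: INT busy until I5 writes@20
I8 -> (25, 26, 27, 28)  // struct: INT busy until I7 writes@24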